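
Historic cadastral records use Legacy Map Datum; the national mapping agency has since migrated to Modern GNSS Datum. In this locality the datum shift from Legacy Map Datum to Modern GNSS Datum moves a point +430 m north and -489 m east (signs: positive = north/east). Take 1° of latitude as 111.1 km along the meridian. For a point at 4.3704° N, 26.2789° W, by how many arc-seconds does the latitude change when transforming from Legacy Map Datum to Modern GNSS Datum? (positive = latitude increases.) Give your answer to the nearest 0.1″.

Δφ = 13.9″

1° of latitude = 111.1 km, so Δφ = 430.0 / 111100 = 0.0038704° = 13.933″.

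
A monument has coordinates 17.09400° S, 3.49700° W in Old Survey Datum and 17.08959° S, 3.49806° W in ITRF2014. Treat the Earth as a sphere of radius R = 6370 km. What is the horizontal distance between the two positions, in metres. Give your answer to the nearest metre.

Δφ = -17.08959° − -17.09400° = +0.00441°; Δλ = -3.49806° − -3.49700° = -0.00106°.
1° along a meridian = πR/180 = 111177 m.
ΔN = Δφ × 111177 = 490.3 m; ΔE = Δλ × 111177 × cos(-17.09400°) = -0.00106 × 111177 × 0.955824 = -112.6 m.
Distance = √(ΔE² + ΔN²) = √((-112.6)² + 490.3²) = 503.1 m.

503 m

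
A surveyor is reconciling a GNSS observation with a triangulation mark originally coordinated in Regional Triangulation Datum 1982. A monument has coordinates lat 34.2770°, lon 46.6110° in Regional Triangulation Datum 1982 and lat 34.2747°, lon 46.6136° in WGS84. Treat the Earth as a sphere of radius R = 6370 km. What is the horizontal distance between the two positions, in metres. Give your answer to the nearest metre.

350 m

Δφ = 34.2747° − 34.2770° = -0.0023°; Δλ = 46.6136° − 46.6110° = +0.0026°.
1° along a meridian = πR/180 = 111177 m.
ΔN = Δφ × 111177 = -255.7 m; ΔE = Δλ × 111177 × cos(34.2770°) = +0.0026 × 111177 × 0.826324 = 238.9 m.
Distance = √(ΔE² + ΔN²) = √(238.9² + (-255.7)²) = 349.9 m.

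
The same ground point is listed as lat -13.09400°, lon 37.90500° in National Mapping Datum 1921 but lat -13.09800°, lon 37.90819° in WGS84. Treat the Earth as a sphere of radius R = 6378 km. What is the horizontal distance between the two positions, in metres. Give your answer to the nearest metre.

Δφ = -13.09800° − -13.09400° = -0.00400°; Δλ = 37.90819° − 37.90500° = +0.00319°.
1° along a meridian = πR/180 = 111317 m.
ΔN = Δφ × 111317 = -445.3 m; ΔE = Δλ × 111317 × cos(-13.09400°) = +0.00319 × 111317 × 0.974000 = 345.9 m.
Distance = √(ΔE² + ΔN²) = √(345.9² + (-445.3)²) = 563.8 m.

564 m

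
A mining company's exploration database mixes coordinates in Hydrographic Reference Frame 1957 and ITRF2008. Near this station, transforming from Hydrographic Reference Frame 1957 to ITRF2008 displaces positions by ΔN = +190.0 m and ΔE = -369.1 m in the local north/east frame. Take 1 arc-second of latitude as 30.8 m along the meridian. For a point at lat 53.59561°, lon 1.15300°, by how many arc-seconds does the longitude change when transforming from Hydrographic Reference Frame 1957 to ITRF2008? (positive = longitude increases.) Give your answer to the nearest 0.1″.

At latitude 53.59561°, cos φ = 0.593481.
1″ of longitude at this latitude = 30.80 × cos φ = 18.2792 m, so Δλ = -369.1 / 18.2792 = -20.192″.

Δλ = -20.2″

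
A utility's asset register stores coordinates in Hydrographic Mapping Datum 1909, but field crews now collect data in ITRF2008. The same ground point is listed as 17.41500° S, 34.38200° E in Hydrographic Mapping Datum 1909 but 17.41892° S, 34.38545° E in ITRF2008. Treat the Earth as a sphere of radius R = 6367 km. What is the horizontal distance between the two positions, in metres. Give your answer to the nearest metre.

Δφ = -17.41892° − -17.41500° = -0.00392°; Δλ = 34.38545° − 34.38200° = +0.00345°.
1° along a meridian = πR/180 = 111125 m.
ΔN = Δφ × 111125 = -435.6 m; ΔE = Δλ × 111125 × cos(-17.41500°) = +0.00345 × 111125 × 0.954162 = 365.8 m.
Distance = √(ΔE² + ΔN²) = √(365.8² + (-435.6)²) = 568.8 m.

569 m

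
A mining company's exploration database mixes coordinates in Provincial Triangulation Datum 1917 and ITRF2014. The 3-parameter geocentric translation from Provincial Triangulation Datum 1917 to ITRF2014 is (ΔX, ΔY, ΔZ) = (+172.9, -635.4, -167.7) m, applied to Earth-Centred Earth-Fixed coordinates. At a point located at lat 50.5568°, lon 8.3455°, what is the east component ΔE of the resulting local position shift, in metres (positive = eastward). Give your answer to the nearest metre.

ΔE = -654 m

At φ = 50.5568°, λ = 8.3455°: sin φ = 0.772255, cos φ = 0.635313, sin λ = 0.145142, cos λ = 0.989411.
ΔE = −sin λ·ΔX + cos λ·ΔY = −(0.145142)·(172.9) + (0.989411)·(-635.4) = -653.77 m.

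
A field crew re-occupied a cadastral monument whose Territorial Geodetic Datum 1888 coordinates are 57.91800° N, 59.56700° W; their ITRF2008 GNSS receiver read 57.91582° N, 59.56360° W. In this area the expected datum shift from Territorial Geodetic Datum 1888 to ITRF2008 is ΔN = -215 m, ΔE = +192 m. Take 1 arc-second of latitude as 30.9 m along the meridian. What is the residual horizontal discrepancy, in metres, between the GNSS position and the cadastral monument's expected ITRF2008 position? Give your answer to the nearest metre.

29 m

Observed coordinate differences: Δφ = -0.00218°, Δλ = +0.00340°.
Converting to metres (1° lat = 111240 m, cos φ = 0.531132): observed ΔN = -242.5 m, observed ΔE = 200.9 m.
Subtracting the expected shift leaves a residual of -242.5 − (-215) = -27.5 m north and 200.9 − (192) = 8.9 m east.
Residual distance = √((-27.5)² + 8.9²) = 28.9 m.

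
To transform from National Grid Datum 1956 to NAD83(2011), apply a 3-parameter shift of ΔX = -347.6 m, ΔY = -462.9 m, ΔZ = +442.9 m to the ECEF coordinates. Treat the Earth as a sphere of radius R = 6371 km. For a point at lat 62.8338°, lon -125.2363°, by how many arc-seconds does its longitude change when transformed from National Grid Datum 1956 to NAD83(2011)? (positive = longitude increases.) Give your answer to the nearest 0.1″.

Δλ = -1.2″

sin φ = 0.889686, cos φ = 0.456573, sin λ = -0.816780, cos λ = -0.576950.
East component: ΔE = −sin λ·ΔX + cos λ·ΔY = −(-0.816780)(-347.6) + (-0.576950)(-462.9) = -16.84 m.
1° of latitude spans πR/180 = 111195 m; at latitude φ, 1° of longitude spans that × cos φ = 50768.6 m, so Δλ = -16.84 / 50768.6 × 3600 = -1.194″.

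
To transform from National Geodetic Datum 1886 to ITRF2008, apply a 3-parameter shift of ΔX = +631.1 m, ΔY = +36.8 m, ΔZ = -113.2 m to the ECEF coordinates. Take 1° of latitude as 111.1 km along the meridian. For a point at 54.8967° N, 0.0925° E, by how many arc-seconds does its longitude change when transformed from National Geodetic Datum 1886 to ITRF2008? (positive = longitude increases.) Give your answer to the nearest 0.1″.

sin φ = 0.818117, cos φ = 0.575052, sin λ = 0.001614, cos λ = 0.999999.
East component: ΔE = −sin λ·ΔX + cos λ·ΔY = −(0.001614)(631.1) + (0.999999)(36.8) = 35.78 m.
1° of latitude spans 111100 m; at latitude φ, 1° of longitude spans that × cos φ = 63888.3 m, so Δλ = 35.78 / 63888.3 × 3600 = 2.016″.

Δλ = 2.0″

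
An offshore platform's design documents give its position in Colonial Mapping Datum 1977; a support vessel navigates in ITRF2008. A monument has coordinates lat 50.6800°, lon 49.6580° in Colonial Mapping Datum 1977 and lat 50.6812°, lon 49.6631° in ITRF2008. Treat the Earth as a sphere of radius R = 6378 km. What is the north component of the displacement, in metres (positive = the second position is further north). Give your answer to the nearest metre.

Δφ = 50.6812° − 50.6800° = +0.0012°; Δλ = 49.6631° − 49.6580° = +0.0051°.
1° along a meridian = πR/180 = 111317 m.
ΔN = Δφ × 111317 = 133.6 m; ΔE = Δλ × 111317 × cos(50.6800°) = +0.0051 × 111317 × 0.633651 = 359.7 m.

ΔN = 134 m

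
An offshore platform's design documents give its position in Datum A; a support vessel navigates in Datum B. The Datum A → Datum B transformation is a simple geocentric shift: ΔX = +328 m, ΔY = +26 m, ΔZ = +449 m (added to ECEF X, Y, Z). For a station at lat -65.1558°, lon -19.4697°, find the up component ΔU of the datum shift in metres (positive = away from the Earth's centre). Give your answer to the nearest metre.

ΔU = -281 m

The local up (radial) axis is (cos φ cos λ, cos φ sin λ, sin φ), giving ΔU = 129.930 − 3.641 − 407.447 = -281.16 m.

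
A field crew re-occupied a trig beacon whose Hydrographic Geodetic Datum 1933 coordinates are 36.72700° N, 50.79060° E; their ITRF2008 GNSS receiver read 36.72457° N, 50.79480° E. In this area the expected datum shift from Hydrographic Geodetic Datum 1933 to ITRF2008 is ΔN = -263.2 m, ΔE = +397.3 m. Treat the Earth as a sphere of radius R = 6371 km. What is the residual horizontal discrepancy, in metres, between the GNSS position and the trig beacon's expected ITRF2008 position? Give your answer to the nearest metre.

24 m

Observed coordinate differences: Δφ = -0.00243°, Δλ = +0.00420°.
Converting to metres (1° lat = 111195 m, cos φ = 0.801494): observed ΔN = -270.2 m, observed ΔE = 374.3 m.
Subtracting the expected shift leaves a residual of -270.2 − (-263.2) = -7.0 m north and 374.3 − (397.3) = -23.0 m east.
Residual distance = √((-7.0)² + (-23.0)²) = 24.0 m.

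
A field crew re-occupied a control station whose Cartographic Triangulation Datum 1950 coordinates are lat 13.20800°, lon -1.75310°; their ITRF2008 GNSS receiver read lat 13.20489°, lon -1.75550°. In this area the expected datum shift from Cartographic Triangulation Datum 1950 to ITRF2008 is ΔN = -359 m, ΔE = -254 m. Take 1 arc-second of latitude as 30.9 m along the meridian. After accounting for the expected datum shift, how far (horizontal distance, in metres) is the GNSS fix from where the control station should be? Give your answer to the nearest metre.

14 m

Observed coordinate differences: Δφ = -0.00311°, Δλ = -0.00240°.
Converting to metres (1° lat = 111240 m, cos φ = 0.973547): observed ΔN = -346.0 m, observed ΔE = -259.9 m.
Subtracting the expected shift leaves a residual of -346.0 − (-359) = 13.0 m north and -259.9 − (-254) = -5.9 m east.
Residual distance = √(13.0² + (-5.9)²) = 14.3 m.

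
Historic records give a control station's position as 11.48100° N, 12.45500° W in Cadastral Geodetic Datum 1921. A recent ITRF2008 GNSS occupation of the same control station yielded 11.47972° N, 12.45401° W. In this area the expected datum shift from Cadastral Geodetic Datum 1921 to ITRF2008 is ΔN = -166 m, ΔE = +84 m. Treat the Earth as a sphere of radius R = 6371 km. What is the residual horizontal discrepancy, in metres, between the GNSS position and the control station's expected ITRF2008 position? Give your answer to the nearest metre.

Observed coordinate differences: Δφ = -0.00128°, Δλ = +0.00099°.
Converting to metres (1° lat = 111195 m, cos φ = 0.979991): observed ΔN = -142.3 m, observed ΔE = 107.9 m.
Subtracting the expected shift leaves a residual of -142.3 − (-166) = 23.7 m north and 107.9 − (84) = 23.9 m east.
Residual distance = √(23.7² + 23.9²) = 33.6 m.

34 m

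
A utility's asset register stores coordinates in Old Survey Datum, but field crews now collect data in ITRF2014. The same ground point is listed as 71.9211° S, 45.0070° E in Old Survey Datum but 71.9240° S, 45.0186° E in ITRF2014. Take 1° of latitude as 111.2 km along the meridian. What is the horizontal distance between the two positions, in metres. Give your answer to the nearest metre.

514 m

Δφ = -71.9240° − -71.9211° = -0.0029°; Δλ = 45.0186° − 45.0070° = +0.0116°.
ΔN = Δφ × 111200 = -322.5 m; ΔE = Δλ × 111200 × cos(-71.9211°) = +0.0116 × 111200 × 0.310326 = 400.3 m.
Distance = √(ΔE² + ΔN²) = √(400.3² + (-322.5)²) = 514.0 m.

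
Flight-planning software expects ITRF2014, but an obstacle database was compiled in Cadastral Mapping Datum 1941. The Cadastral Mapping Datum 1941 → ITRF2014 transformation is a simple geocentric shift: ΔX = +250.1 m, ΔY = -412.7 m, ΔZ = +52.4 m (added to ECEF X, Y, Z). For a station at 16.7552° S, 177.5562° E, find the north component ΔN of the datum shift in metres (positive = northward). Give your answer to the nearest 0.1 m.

At φ = -16.7552°, λ = 177.5562°: sin φ = -0.288283, cos φ = 0.957545, sin λ = 0.042639, cos λ = -0.999091.
ΔN = −sin φ cos λ·ΔX − sin φ sin λ·ΔY + cos φ·ΔZ = −(-0.288283)(-0.999091)(250.1) − (-0.288283)(0.042639)(-412.7) + (0.957545)(52.4) = -26.93 m.

ΔN = -26.9 m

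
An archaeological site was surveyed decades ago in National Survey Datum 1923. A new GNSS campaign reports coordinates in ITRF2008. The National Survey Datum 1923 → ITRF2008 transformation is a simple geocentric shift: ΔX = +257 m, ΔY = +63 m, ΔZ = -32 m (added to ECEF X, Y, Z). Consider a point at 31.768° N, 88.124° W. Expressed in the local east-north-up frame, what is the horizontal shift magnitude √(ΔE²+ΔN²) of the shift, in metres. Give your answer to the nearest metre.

259 m

At φ = 31.768°, λ = -88.124°: sin φ = 0.526481, cos φ = 0.850187, sin λ = -0.999464, cos λ = 0.032737.
ΔE = −sin λ·ΔX + cos λ·ΔY = −(-0.999464)·(257) + (0.032737)·(63) = 258.92 m.
ΔN = −sin φ cos λ·ΔX − sin φ sin λ·ΔY + cos φ·ΔZ = −(0.526481)(0.032737)(257) − (0.526481)(-0.999464)(63) + (0.850187)(-32) = 1.52 m.
Horizontal magnitude = √(ΔE² + ΔN²) = √(258.92² + 1.52²) = 258.93 m.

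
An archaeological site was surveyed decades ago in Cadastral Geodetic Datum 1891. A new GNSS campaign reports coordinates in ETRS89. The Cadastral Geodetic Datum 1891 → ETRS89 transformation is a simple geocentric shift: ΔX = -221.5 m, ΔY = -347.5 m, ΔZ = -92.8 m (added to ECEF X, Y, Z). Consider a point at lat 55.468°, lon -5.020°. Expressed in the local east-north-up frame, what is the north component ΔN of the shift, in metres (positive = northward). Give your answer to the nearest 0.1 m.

At φ = 55.468°, λ = -5.020°: sin φ = 0.823810, cos φ = 0.566866, sin λ = -0.087503, cos λ = 0.996164.
ΔN = −sin φ cos λ·ΔX − sin φ sin λ·ΔY + cos φ·ΔZ = −(0.823810)(0.996164)(-221.5) − (0.823810)(-0.087503)(-347.5) + (0.566866)(-92.8) = 104.12 m.

ΔN = 104.1 m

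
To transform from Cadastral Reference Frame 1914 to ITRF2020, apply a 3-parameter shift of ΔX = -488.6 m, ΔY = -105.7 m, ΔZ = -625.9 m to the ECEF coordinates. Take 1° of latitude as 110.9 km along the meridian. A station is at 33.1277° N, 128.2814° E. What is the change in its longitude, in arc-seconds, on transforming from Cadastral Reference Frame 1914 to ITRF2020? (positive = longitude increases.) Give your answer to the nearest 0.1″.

Δλ = 17.4″

sin φ = 0.546507, cos φ = 0.837455, sin λ = 0.784978, cos λ = -0.619524.
East component: ΔE = −sin λ·ΔX + cos λ·ΔY = −(0.784978)(-488.6) + (-0.619524)(-105.7) = 449.02 m.
1° of latitude spans 110900 m; at latitude φ, 1° of longitude spans that × cos φ = 92873.7 m, so Δλ = 449.02 / 92873.7 × 3600 = 17.405″.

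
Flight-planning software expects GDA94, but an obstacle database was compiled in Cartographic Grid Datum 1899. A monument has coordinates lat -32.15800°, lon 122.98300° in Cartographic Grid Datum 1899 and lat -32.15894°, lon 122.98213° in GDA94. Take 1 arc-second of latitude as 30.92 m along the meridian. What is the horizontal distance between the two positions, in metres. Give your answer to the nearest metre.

133 m

Δφ = -32.15894° − -32.15800° = -0.00094°; Δλ = 122.98213° − 122.98300° = -0.00087°.
1° of latitude = 3600 × 30.92 = 111312 m.
ΔN = Δφ × 111312 = -104.6 m; ΔE = Δλ × 111312 × cos(-32.15800°) = -0.00087 × 111312 × 0.846584 = -82.0 m.
Distance = √(ΔE² + ΔN²) = √((-82.0)² + (-104.6)²) = 132.9 m.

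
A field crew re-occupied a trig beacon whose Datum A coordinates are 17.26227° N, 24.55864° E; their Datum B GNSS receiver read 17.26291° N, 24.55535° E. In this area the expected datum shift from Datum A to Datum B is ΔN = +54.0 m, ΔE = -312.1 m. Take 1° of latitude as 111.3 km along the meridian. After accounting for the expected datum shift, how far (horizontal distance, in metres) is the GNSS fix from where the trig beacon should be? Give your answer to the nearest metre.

41 m

Observed coordinate differences: Δφ = +0.00064°, Δλ = -0.00329°.
Converting to metres (1° lat = 111300 m, cos φ = 0.954956): observed ΔN = 71.2 m, observed ΔE = -349.7 m.
Subtracting the expected shift leaves a residual of 71.2 − (54.0) = 17.2 m north and -349.7 − (-312.1) = -37.6 m east.
Residual distance = √(17.2² + (-37.6)²) = 41.3 m.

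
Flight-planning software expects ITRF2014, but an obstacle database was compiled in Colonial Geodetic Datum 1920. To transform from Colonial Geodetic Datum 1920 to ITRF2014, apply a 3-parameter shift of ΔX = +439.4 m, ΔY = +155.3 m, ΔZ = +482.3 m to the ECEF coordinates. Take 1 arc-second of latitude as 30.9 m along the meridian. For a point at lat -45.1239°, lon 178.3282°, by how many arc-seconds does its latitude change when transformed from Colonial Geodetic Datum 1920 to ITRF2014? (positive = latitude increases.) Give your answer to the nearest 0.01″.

sin φ = -0.708634, cos φ = 0.705576, sin λ = 0.029174, cos λ = -0.999574.
North component: ΔN = −sin φ cos λ·ΔX − sin φ sin λ·ΔY + cos φ·ΔZ = −(-0.708634)(-0.999574)(439.4) − (-0.708634)(0.029174)(155.3) + (0.705576)(482.3) = 32.27 m.
1° of latitude spans 3600 × 30.90 = 111240 m, so Δφ = 32.27 / 111240 × 3600 = 1.044″.

Δφ = 1.04″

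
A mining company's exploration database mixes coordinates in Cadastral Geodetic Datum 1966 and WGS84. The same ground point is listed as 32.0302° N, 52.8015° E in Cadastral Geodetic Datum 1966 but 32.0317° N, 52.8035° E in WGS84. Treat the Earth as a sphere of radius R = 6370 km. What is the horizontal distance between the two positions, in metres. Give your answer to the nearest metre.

Δφ = 32.0317° − 32.0302° = +0.0015°; Δλ = 52.8035° − 52.8015° = +0.0020°.
1° along a meridian = πR/180 = 111177 m.
ΔN = Δφ × 111177 = 166.8 m; ΔE = Δλ × 111177 × cos(32.0302°) = +0.0020 × 111177 × 0.847769 = 188.5 m.
Distance = √(ΔE² + ΔN²) = √(188.5² + 166.8²) = 251.7 m.

252 m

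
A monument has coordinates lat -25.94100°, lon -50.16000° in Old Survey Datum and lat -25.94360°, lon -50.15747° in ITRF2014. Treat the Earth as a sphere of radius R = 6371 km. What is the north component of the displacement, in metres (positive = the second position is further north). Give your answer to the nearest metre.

Δφ = -25.94360° − -25.94100° = -0.00260°; Δλ = -50.15747° − -50.16000° = +0.00253°.
1° along a meridian = πR/180 = 111195 m.
ΔN = Δφ × 111195 = -289.1 m; ΔE = Δλ × 111195 × cos(-25.94100°) = +0.00253 × 111195 × 0.899245 = 253.0 m.

ΔN = -289 m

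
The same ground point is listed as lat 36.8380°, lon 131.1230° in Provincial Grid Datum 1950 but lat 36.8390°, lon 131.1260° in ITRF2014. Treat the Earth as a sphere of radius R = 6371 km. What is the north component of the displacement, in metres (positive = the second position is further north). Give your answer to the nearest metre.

ΔN = 111 m

Δφ = 36.8390° − 36.8380° = +0.0010°; Δλ = 131.1260° − 131.1230° = +0.0030°.
1° along a meridian = πR/180 = 111195 m.
ΔN = Δφ × 111195 = 111.2 m; ΔE = Δλ × 111195 × cos(36.8380°) = +0.0030 × 111195 × 0.800334 = 267.0 m.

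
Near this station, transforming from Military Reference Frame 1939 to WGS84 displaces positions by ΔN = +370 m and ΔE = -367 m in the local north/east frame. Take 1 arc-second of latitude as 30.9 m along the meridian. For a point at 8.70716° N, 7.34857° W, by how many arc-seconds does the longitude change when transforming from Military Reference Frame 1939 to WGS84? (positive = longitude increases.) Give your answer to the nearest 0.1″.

At latitude 8.70716°, cos φ = 0.988475.
1″ of longitude at this latitude = 30.90 × cos φ = 30.5439 m, so Δλ = -367.0 / 30.5439 = -12.016″.

Δλ = -12.0″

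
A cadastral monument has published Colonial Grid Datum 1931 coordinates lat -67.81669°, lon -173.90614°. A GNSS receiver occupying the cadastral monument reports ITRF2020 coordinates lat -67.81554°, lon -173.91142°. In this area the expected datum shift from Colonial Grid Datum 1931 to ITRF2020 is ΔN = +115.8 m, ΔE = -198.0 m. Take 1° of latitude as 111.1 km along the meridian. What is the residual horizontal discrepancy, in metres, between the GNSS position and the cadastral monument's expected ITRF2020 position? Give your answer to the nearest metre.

Observed coordinate differences: Δφ = +0.00115°, Δλ = -0.00528°.
Converting to metres (1° lat = 111100 m, cos φ = 0.377571): observed ΔN = 127.8 m, observed ΔE = -221.5 m.
Subtracting the expected shift leaves a residual of 127.8 − (115.8) = 12.0 m north and -221.5 − (-198.0) = -23.5 m east.
Residual distance = √(12.0² + (-23.5)²) = 26.4 m.

26 m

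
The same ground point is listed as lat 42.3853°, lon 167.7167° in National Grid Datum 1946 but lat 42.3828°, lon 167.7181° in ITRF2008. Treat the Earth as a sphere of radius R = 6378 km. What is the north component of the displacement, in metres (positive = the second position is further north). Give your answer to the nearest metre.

Δφ = 42.3828° − 42.3853° = -0.0025°; Δλ = 167.7181° − 167.7167° = +0.0014°.
1° along a meridian = πR/180 = 111317 m.
ΔN = Δφ × 111317 = -278.3 m; ΔE = Δλ × 111317 × cos(42.3853°) = +0.0014 × 111317 × 0.738628 = 115.1 m.

ΔN = -278 m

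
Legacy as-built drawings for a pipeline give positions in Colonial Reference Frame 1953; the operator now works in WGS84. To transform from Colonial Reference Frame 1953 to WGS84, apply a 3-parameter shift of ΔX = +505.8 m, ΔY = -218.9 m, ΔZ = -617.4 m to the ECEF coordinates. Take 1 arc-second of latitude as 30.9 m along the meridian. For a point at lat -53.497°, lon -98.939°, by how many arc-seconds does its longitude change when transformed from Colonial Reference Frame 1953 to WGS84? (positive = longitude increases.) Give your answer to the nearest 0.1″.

Δλ = 29.0″

sin φ = -0.803826, cos φ = 0.594865, sin λ = -0.987854, cos λ = -0.155383.
East component: ΔE = −sin λ·ΔX + cos λ·ΔY = −(-0.987854)(505.8) + (-0.155383)(-218.9) = 533.67 m.
1° of latitude spans 3600 × 30.90 = 111240 m; at latitude φ, 1° of longitude spans that × cos φ = 66172.8 m, so Δλ = 533.67 / 66172.8 × 3600 = 29.033″.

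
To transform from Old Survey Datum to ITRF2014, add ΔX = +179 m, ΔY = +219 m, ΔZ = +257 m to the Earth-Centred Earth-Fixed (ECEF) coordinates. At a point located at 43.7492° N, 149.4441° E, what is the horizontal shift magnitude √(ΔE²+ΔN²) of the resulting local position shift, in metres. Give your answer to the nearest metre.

353 m

At φ = 43.7492°, λ = 149.4441°: sin φ = 0.691503, cos φ = 0.722374, sin λ = 0.508379, cos λ = -0.861134.
ΔE = −sin λ·ΔX + cos λ·ΔY = −(0.508379)·(179) + (-0.861134)·(219) = -279.59 m.
ΔN = −sin φ cos λ·ΔX − sin φ sin λ·ΔY + cos φ·ΔZ = −(0.691503)(-0.861134)(179) − (0.691503)(0.508379)(219) + (0.722374)(257) = 215.25 m.
Horizontal magnitude = √(ΔE² + ΔN²) = √((-279.59)² + 215.25²) = 352.85 m.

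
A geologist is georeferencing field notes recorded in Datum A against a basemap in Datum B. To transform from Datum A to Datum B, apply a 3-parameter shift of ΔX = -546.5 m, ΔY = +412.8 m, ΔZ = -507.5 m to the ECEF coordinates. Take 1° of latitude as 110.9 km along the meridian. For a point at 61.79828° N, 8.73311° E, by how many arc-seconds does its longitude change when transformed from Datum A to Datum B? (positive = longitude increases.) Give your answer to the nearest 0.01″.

Δλ = 33.73″

sin φ = 0.881289, cos φ = 0.472577, sin λ = 0.151832, cos λ = 0.988406.
East component: ΔE = −sin λ·ΔX + cos λ·ΔY = −(0.151832)(-546.5) + (0.988406)(412.8) = 490.99 m.
1° of latitude spans 110900 m; at latitude φ, 1° of longitude spans that × cos φ = 52408.8 m, so Δλ = 490.99 / 52408.8 × 3600 = 33.726″.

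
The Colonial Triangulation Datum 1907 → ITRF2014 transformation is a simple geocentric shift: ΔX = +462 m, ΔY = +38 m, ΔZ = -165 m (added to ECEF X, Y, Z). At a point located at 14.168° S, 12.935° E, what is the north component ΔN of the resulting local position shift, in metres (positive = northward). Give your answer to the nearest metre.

At φ = -14.168°, λ = 12.935°: sin φ = -0.244766, cos φ = 0.969582, sin λ = 0.223846, cos λ = 0.974625.
ΔN = −sin φ cos λ·ΔX − sin φ sin λ·ΔY + cos φ·ΔZ = −(-0.244766)(0.974625)(462) − (-0.244766)(0.223846)(38) + (0.969582)(-165) = -47.69 m.

ΔN = -48 m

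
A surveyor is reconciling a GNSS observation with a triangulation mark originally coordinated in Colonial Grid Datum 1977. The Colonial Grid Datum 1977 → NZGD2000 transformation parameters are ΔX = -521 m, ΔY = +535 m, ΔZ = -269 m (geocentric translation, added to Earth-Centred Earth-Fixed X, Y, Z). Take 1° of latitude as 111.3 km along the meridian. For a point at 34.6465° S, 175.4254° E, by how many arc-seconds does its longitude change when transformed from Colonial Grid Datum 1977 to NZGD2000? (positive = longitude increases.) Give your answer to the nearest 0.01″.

sin φ = -0.568512, cos φ = 0.822675, sin λ = 0.079757, cos λ = -0.996814.
East component: ΔE = −sin λ·ΔX + cos λ·ΔY = −(0.079757)(-521) + (-0.996814)(535) = -491.74 m.
1° of latitude spans 111300 m; at latitude φ, 1° of longitude spans that × cos φ = 91563.8 m, so Δλ = -491.74 / 91563.8 × 3600 = -19.334″.

Δλ = -19.33″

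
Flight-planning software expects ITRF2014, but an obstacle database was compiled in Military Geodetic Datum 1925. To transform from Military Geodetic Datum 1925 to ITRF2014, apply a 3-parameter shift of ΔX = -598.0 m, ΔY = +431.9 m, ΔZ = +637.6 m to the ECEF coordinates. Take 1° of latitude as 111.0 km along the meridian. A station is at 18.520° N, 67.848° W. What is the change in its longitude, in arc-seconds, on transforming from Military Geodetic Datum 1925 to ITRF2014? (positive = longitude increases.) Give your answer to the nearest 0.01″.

sin φ = 0.317636, cos φ = 0.948213, sin λ = -0.926187, cos λ = 0.377065.
East component: ΔE = −sin λ·ΔX + cos λ·ΔY = −(-0.926187)(-598.0) + (0.377065)(431.9) = -391.01 m.
1° of latitude spans 111000 m; at latitude φ, 1° of longitude spans that × cos φ = 105251.6 m, so Δλ = -391.01 / 105251.6 × 3600 = -13.374″.

Δλ = -13.37″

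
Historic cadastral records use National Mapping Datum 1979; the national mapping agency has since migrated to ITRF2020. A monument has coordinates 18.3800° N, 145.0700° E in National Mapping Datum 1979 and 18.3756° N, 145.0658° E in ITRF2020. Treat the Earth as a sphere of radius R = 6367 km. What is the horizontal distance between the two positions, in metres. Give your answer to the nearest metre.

Δφ = 18.3756° − 18.3800° = -0.0044°; Δλ = 145.0658° − 145.0700° = -0.0042°.
1° along a meridian = πR/180 = 111125 m.
ΔN = Δφ × 111125 = -489.0 m; ΔE = Δλ × 111125 × cos(18.3800°) = -0.0042 × 111125 × 0.948986 = -442.9 m.
Distance = √(ΔE² + ΔN²) = √((-442.9)² + (-489.0)²) = 659.7 m.

660 m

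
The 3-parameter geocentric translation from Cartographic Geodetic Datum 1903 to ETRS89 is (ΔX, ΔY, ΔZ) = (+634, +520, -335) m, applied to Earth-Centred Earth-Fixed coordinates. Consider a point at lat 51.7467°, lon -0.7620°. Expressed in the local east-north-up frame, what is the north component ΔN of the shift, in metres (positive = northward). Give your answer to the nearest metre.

ΔN = -700 m

At φ = 51.7467°, λ = -0.7620°: sin φ = 0.785281, cos φ = 0.619139, sin λ = -0.013299, cos λ = 0.999912.
ΔN = −sin φ cos λ·ΔX − sin φ sin λ·ΔY + cos φ·ΔZ = −(0.785281)(0.999912)(634) − (0.785281)(-0.013299)(520) + (0.619139)(-335) = -699.81 m.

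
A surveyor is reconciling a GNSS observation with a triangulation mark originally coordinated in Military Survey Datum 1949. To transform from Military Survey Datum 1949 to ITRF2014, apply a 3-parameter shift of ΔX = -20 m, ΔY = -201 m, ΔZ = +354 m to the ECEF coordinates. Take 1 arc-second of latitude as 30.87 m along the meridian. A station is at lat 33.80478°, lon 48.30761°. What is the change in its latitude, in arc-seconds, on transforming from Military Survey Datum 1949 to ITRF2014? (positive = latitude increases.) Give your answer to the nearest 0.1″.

sin φ = 0.556365, cos φ = 0.830938, sin λ = 0.746727, cos λ = 0.665131.
North component: ΔN = −sin φ cos λ·ΔX − sin φ sin λ·ΔY + cos φ·ΔZ = −(0.556365)(0.665131)(-20) − (0.556365)(0.746727)(-201) + (0.830938)(354) = 385.06 m.
1° of latitude spans 3600 × 30.87 = 111132 m, so Δφ = 385.06 / 111132 × 3600 = 12.474″.

Δφ = 12.5″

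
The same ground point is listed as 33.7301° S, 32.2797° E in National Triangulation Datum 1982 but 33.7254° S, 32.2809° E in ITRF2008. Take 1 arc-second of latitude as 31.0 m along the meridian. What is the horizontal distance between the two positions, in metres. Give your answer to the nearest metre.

Δφ = -33.7254° − -33.7301° = +0.0047°; Δλ = 32.2809° − 32.2797° = +0.0012°.
1° of latitude = 3600 × 31.00 = 111600 m.
ΔN = Δφ × 111600 = 524.5 m; ΔE = Δλ × 111600 × cos(-33.7301°) = +0.0012 × 111600 × 0.831663 = 111.4 m.
Distance = √(ΔE² + ΔN²) = √(111.4² + 524.5²) = 536.2 m.

536 m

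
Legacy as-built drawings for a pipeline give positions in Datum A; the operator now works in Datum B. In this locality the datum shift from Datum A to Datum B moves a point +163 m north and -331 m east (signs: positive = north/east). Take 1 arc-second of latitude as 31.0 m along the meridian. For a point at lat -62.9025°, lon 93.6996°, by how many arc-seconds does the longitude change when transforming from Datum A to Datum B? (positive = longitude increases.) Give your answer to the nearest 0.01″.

At latitude -62.9025°, cos φ = 0.455506.
1″ of longitude at this latitude = 31.00 × cos φ = 14.1207 m, so Δλ = -331.0 / 14.1207 = -23.441″.

Δλ = -23.44″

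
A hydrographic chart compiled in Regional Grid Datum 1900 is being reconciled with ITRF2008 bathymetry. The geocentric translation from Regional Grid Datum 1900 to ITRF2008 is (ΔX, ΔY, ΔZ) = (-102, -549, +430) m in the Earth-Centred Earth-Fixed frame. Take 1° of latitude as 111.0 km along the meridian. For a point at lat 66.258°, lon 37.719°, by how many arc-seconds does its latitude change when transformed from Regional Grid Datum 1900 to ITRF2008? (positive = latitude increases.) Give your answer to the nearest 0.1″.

Δφ = 18.0″

sin φ = 0.915368, cos φ = 0.402619, sin λ = 0.611789, cos λ = 0.791021.
North component: ΔN = −sin φ cos λ·ΔX − sin φ sin λ·ΔY + cos φ·ΔZ = −(0.915368)(0.791021)(-102) − (0.915368)(0.611789)(-549) + (0.402619)(430) = 554.43 m.
1° of latitude spans 111000 m, so Δφ = 554.43 / 111000 × 3600 = 17.981″.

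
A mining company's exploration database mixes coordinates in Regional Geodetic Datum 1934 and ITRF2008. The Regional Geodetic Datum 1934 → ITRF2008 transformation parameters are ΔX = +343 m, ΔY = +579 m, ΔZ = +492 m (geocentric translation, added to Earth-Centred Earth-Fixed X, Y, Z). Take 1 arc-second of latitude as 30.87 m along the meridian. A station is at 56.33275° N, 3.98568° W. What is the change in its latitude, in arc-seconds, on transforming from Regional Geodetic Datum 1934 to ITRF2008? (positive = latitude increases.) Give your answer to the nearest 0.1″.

Δφ = 0.7″

sin φ = 0.832271, cos φ = 0.554369, sin λ = -0.069507, cos λ = 0.997581.
North component: ΔN = −sin φ cos λ·ΔX − sin φ sin λ·ΔY + cos φ·ΔZ = −(0.832271)(0.997581)(343) − (0.832271)(-0.069507)(579) + (0.554369)(492) = 21.47 m.
1° of latitude spans 3600 × 30.87 = 111132 m, so Δφ = 21.47 / 111132 × 3600 = 0.695″.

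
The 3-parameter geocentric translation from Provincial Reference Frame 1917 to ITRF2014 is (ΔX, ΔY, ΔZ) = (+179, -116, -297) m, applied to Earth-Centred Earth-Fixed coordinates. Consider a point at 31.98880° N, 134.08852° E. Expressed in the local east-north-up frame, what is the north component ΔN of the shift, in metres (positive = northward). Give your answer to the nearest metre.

At φ = 31.98880°, λ = 134.08852°: sin φ = 0.529753, cos φ = 0.848152, sin λ = 0.718266, cos λ = -0.695769.
ΔN = −sin φ cos λ·ΔX − sin φ sin λ·ΔY + cos φ·ΔZ = −(0.529753)(-0.695769)(179) − (0.529753)(0.718266)(-116) + (0.848152)(-297) = -141.79 m.

ΔN = -142 m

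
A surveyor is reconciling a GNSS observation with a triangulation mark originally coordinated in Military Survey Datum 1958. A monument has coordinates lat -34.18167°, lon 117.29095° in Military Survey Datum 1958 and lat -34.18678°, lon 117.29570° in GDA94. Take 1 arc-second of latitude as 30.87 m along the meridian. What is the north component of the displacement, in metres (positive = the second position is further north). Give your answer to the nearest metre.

ΔN = -568 m

Δφ = -34.18678° − -34.18167° = -0.00511°; Δλ = 117.29570° − 117.29095° = +0.00475°.
1° of latitude = 3600 × 30.87 = 111132 m.
ΔN = Δφ × 111132 = -567.9 m; ΔE = Δλ × 111132 × cos(-34.18167°) = +0.00475 × 111132 × 0.827260 = 436.7 m.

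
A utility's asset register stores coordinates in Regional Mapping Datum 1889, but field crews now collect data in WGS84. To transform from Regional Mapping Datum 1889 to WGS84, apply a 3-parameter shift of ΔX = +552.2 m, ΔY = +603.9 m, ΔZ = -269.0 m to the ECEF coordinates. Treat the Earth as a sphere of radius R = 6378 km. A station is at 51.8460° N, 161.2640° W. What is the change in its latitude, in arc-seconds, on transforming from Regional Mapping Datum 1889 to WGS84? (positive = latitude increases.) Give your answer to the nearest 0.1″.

Δφ = 12.9″

sin φ = 0.786353, cos φ = 0.617777, sin λ = -0.321208, cos λ = -0.947009.
North component: ΔN = −sin φ cos λ·ΔX − sin φ sin λ·ΔY + cos φ·ΔZ = −(0.786353)(-0.947009)(552.2) − (0.786353)(-0.321208)(603.9) + (0.617777)(-269.0) = 397.57 m.
1° of latitude spans πR/180 = 111317 m, so Δφ = 397.57 / 111317 × 3600 = 12.857″.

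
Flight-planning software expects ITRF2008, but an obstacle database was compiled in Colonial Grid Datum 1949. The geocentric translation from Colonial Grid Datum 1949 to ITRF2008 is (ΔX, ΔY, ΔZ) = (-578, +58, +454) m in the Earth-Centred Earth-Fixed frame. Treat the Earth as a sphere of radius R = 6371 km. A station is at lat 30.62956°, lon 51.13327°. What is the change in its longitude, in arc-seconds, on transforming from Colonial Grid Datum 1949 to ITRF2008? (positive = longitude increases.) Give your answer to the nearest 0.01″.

sin φ = 0.509485, cos φ = 0.860479, sin λ = 0.778608, cos λ = 0.627511.
East component: ΔE = −sin λ·ΔX + cos λ·ΔY = −(0.778608)(-578) + (0.627511)(58) = 486.43 m.
1° of latitude spans πR/180 = 111195 m; at latitude φ, 1° of longitude spans that × cos φ = 95680.9 m, so Δλ = 486.43 / 95680.9 × 3600 = 18.302″.

Δλ = 18.30″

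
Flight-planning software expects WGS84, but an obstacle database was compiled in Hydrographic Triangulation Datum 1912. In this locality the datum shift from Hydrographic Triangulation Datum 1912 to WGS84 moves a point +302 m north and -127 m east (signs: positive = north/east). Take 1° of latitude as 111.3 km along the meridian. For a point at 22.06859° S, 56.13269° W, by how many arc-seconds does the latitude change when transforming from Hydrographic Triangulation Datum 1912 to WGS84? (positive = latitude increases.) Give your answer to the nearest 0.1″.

1° of latitude = 111.3 km, so Δφ = 302.0 / 111300 = 0.0027134° = 9.768″.

Δφ = 9.8″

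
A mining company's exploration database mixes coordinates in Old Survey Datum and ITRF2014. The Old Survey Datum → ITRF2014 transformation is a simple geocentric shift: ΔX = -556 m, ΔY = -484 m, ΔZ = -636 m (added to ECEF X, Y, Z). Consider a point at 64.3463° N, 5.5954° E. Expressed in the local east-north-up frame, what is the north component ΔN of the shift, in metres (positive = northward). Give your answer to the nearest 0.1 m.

ΔN = 266.0 m

At φ = 64.3463°, λ = 5.5954°: sin φ = 0.901427, cos φ = 0.432931, sin λ = 0.097503, cos λ = 0.995235.
ΔN = −sin φ cos λ·ΔX − sin φ sin λ·ΔY + cos φ·ΔZ = −(0.901427)(0.995235)(-556) − (0.901427)(0.097503)(-484) + (0.432931)(-636) = 266.00 m.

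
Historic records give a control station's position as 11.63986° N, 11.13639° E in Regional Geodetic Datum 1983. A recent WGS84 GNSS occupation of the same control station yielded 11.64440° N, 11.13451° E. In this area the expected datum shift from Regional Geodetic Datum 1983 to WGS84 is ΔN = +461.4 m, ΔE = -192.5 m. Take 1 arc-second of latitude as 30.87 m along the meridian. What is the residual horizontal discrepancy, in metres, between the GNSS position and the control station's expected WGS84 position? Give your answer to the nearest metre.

45 m

Observed coordinate differences: Δφ = +0.00454°, Δλ = -0.00188°.
Converting to metres (1° lat = 111132 m, cos φ = 0.979435): observed ΔN = 504.5 m, observed ΔE = -204.6 m.
Subtracting the expected shift leaves a residual of 504.5 − (461.4) = 43.1 m north and -204.6 − (-192.5) = -12.1 m east.
Residual distance = √(43.1² + (-12.1)²) = 44.8 m.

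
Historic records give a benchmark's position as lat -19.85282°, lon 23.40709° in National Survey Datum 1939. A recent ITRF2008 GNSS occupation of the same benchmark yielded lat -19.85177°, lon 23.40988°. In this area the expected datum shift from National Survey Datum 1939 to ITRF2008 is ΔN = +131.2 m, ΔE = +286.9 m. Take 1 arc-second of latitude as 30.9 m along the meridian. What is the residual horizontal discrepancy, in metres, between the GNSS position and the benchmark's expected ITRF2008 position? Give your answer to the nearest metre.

15 m

Observed coordinate differences: Δφ = +0.00105°, Δλ = +0.00279°.
Converting to metres (1° lat = 111240 m, cos φ = 0.940568): observed ΔN = 116.8 m, observed ΔE = 291.9 m.
Subtracting the expected shift leaves a residual of 116.8 − (131.2) = -14.4 m north and 291.9 − (286.9) = 5.0 m east.
Residual distance = √((-14.4)² + 5.0²) = 15.2 m.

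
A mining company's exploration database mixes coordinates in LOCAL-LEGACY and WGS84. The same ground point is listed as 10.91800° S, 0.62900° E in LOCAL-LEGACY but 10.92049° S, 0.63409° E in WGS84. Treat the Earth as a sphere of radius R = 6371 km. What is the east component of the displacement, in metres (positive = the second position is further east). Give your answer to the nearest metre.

Δφ = -10.92049° − -10.91800° = -0.00249°; Δλ = 0.63409° − 0.62900° = +0.00509°.
1° along a meridian = πR/180 = 111195 m.
ΔN = Δφ × 111195 = -276.9 m; ΔE = Δλ × 111195 × cos(-10.91800°) = +0.00509 × 111195 × 0.981899 = 555.7 m.

ΔE = 556 m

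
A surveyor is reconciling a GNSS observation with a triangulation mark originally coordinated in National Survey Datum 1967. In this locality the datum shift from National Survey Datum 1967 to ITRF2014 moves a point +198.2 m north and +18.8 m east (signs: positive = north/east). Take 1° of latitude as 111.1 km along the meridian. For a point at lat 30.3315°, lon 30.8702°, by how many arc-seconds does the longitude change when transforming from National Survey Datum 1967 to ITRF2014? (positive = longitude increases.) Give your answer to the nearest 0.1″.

At latitude 30.3315°, cos φ = 0.863118.
1° of longitude at this latitude = 111.1 × cos φ = 95.89 km, so Δλ = 18.8 / 95892.4 = 0.0001961° = 0.706″.

Δλ = 0.7″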